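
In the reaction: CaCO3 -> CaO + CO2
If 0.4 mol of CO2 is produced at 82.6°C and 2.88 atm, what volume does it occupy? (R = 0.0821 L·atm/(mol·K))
T = 82.6°C + 273.15 = 355.75 K
V = nRT/P = (0.4 × 0.0821 × 355.75) / 2.88
V = 4.06 L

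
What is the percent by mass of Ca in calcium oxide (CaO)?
Mass of Ca in formula = 40.08 × 1 = 40.08 g/mol
Molar mass = 56.08 g/mol
% Ca = (40.08/56.08) × 100% = 71.47%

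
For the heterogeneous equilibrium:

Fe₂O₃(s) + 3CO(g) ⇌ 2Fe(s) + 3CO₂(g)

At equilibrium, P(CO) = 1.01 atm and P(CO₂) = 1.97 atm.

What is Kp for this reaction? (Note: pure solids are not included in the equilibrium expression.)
K_p = 7.421

Solids (Fe₂O₃, Fe) are excluded.
Kp = P(CO₂)³/P(CO)³ = (1.97)³/(1.01)³ = 7.645/1.03 = 7.421.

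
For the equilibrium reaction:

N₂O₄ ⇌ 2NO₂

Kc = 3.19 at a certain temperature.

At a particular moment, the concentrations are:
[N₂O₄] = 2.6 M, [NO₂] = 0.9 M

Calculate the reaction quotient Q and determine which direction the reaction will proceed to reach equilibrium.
Q = 0.312, Q < K, reaction proceeds forward (toward products)

Q = ([NO₂]^2) / ([N₂O₄])
  = ((0.9)^2) / ((2.6)) = 0.81/2.6 = 0.3115
Since Q = 0.3115 < Kc = 3.19, the reaction proceeds forward (toward products) to reach equilibrium.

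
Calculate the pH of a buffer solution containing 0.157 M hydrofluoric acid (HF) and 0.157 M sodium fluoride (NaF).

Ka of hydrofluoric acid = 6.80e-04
pH = 3.17

pKa = -log(6.80e-04) = 3.17. pH = pKa + log([A⁻]/[HA]) = 3.17 + log(0.157/0.157)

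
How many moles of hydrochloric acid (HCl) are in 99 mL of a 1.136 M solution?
Moles = Molarity × Volume (L)
Moles = 1.136 M × 0.099 L = 0.1125 mol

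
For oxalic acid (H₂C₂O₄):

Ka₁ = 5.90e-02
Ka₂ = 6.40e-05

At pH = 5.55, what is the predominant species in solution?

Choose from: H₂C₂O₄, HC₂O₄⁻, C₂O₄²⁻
C₂O₄²⁻

pKa1 = 1.23, pKa2 = 4.19. Each pKa is the crossover between adjacent species; pH = 5.55 lies in the region where C₂O₄²⁻ predominates.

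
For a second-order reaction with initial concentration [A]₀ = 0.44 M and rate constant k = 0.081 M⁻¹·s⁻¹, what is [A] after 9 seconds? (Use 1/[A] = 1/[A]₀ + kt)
0.3331 M

1/[A] = 1/[A]₀ + k·t = 1/0.44 + (0.081)·(9) = 2.2727 + 0.7290 = 3.0017
[A] = 1/3.0017 = 0.3331 M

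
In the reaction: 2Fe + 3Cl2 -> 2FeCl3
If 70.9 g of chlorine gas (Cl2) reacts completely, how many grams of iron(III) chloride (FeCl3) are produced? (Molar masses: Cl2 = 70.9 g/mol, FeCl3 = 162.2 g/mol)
Moles of Cl2 = 70.9 g ÷ 70.9 g/mol = 1 mol
Mole ratio: 2 mol FeCl3 / 3 mol Cl2
Moles of FeCl3 = 1 × (2/3) = 0.666667 mol
Mass of FeCl3 = 0.666667 mol × 162.2 g/mol = 108.1 g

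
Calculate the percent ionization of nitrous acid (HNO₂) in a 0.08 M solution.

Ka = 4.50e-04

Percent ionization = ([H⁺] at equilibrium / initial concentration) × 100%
Percent ionization = 7.22%

Let x = [H⁺]. Ka = x²/(C - x) ⇒ x² + (4.50e-04)x - (4.50e-04)(0.08) = 0. x = 5.7792e-03. Percent = (5.7792e-03/0.08) × 100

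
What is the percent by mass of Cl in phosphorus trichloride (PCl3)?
Mass of Cl in formula = 35.45 × 3 = 106.35 g/mol
Molar mass = 137.32 g/mol
% Cl = (106.35/137.32) × 100% = 77.45%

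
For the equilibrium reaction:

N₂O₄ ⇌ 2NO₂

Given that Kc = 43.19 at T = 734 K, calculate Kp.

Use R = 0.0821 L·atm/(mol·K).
K_p = 2.60e+03

Δn = (moles gaseous products) − (moles gaseous reactants) = 1
T = 734 K; RT = 0.0821 × 734 = 60.2614
Kp = Kc·(RT)^Δn = 43.19 × (60.2614)^1 = 43.19 × 60.2614 = 2.60e+03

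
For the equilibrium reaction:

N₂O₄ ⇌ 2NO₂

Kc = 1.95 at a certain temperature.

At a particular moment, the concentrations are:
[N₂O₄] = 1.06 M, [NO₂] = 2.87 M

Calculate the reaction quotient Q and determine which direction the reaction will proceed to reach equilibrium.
Q = 7.771, Q > K, reaction proceeds reverse (toward reactants)

Q = ([NO₂]^2) / ([N₂O₄])
  = ((2.87)^2) / ((1.06)) = 8.2369/1.06 = 7.771
Since Q = 7.771 > Kc = 1.95, the reaction proceeds reverse (toward reactants) to reach equilibrium.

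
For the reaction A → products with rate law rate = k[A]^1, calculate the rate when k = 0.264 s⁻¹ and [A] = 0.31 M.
0.08184 M/s

rate = k·[A]^1 = 0.264·(0.31)^1 = 0.264·0.31 = 0.08184 M/s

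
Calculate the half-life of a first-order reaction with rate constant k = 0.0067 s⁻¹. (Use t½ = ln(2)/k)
103.45 s

t½ = ln(2)/k = 0.6931/0.0067 = 103.45 s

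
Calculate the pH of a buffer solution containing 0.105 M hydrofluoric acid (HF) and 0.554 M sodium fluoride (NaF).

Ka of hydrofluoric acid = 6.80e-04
pH = 3.89

pKa = -log(6.80e-04) = 3.17. pH = pKa + log([A⁻]/[HA]) = 3.17 + log(0.554/0.105)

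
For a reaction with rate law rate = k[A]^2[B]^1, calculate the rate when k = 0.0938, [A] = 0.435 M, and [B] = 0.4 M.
0.0071 M/s

rate = k·[A]^2·[B]^1 = 0.0938·(0.435)^2·(0.4)^1 = 0.0938·0.189225·0.4 = 0.0071 M/s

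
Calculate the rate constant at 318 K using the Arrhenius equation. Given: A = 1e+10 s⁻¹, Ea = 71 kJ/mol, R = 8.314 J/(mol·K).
2.17e-02 s⁻¹

k = A·exp(-Ea/(R·T)) = 1e+10·exp(-71000/(8.314·318)) = 1e+10·exp(-26.8548) = 1e+10·2.1733e-12 = 2.17e-02 s⁻¹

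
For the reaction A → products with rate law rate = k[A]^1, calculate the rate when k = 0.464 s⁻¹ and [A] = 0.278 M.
0.129 M/s

rate = k·[A]^1 = 0.464·(0.278)^1 = 0.464·0.278 = 0.129 M/s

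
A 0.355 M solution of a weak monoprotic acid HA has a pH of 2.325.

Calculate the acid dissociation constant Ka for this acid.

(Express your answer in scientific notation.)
K_a = 6.39e-05

[H⁺] = 10^(−pH) = 10^(−2.325) = 4.732e-03 M. For HA ⇌ H⁺ + A⁻, Ka = x²/(C − x) = (4.732e-03)²/(0.355 − 4.732e-03) = 6.39e-05.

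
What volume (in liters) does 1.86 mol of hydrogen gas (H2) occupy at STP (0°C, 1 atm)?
At STP, 1 mol of gas occupies 22.4 L
Volume = 1.86 mol × 22.4 L/mol = 41.66 L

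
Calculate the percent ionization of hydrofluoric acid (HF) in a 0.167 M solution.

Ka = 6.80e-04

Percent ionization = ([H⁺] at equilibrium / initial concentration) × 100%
Percent ionization = 6.18%

Let x = [H⁺]. Ka = x²/(C - x) ⇒ x² + (6.80e-04)x - (6.80e-04)(0.167) = 0. x = 1.0322e-02. Percent = (1.0322e-02/0.167) × 100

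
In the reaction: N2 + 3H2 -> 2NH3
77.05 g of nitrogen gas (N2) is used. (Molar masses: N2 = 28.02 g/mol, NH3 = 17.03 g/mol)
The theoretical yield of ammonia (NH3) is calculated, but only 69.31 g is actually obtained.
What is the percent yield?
Moles of N2 = 77.05 g ÷ 28.02 g/mol = 2.74982 mol
Mole ratio: 2 mol NH3 / 1 mol N2
Moles of NH3 = 2.74982 × (2/1) = 5.49964 mol
Theoretical yield = 5.49964 mol × 17.03 g/mol = 93.659 g
Actual yield = 69.31 g
Percent yield = (69.31 / 93.659) × 100% = 74.0%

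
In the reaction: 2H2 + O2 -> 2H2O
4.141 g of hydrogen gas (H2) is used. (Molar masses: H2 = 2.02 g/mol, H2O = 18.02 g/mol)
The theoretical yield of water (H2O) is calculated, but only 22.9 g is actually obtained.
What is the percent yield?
Moles of H2 = 4.141 g ÷ 2.02 g/mol = 2.05 mol
Mole ratio: 2 mol H2O / 2 mol H2
Moles of H2O = 2.05 × (2/2) = 2.05 mol
Theoretical yield = 2.05 mol × 18.02 g/mol = 36.941 g
Actual yield = 22.9 g
Percent yield = (22.9 / 36.941) × 100% = 62.0%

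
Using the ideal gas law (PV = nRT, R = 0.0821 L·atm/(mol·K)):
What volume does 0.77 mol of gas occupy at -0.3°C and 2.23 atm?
T = -0.3°C + 273.15 = 272.85 K
V = nRT/P = (0.77 × 0.0821 × 272.85) / 2.23
V = 7.73 L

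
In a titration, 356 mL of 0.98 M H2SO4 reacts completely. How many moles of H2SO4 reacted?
Moles = Molarity × Volume (L)
Moles = 0.98 M × 0.356 L = 0.3489 mol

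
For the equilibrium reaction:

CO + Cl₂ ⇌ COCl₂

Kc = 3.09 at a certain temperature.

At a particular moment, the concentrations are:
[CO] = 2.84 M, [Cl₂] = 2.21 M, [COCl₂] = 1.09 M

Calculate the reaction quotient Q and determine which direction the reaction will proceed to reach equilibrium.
Q = 0.174, Q < K, reaction proceeds forward (toward products)

Q = ([COCl₂]) / ([CO] × [Cl₂])
  = ((1.09)) / ((2.84)·(2.21)) = 1.09/6.2764 = 0.1737
Since Q = 0.1737 < Kc = 3.09, the reaction proceeds forward (toward products) to reach equilibrium.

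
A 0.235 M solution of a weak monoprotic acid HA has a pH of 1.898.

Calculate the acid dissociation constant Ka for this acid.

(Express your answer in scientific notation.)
K_a = 7.19e-04

[H⁺] = 10^(−pH) = 10^(−1.898) = 1.265e-02 M. For HA ⇌ H⁺ + A⁻, Ka = x²/(C − x) = (1.265e-02)²/(0.235 − 1.265e-02) = 7.19e-04.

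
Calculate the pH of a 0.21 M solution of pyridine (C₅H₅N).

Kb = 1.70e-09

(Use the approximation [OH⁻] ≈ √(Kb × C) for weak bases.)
pH = 9.28

[OH⁻] = √(Kb × C) = √(1.70e-09 × 0.21) = 1.8894e-05. pOH = 4.72, pH = 14 - pOH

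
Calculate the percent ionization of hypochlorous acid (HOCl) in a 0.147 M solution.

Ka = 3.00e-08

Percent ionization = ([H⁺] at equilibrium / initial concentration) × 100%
Percent ionization = 0.0452%

Let x = [H⁺]. Ka = x²/(C - x) ⇒ x² + (3.00e-08)x - (3.00e-08)(0.147) = 0. x = 6.6393e-05. Percent = (6.6393e-05/0.147) × 100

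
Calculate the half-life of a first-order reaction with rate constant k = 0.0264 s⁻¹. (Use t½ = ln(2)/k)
26.26 s

t½ = ln(2)/k = 0.6931/0.0264 = 26.26 s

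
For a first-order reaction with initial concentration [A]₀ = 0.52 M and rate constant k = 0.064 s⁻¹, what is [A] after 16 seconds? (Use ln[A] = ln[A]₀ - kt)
0.1868 M

ln[A] = ln[A]₀ - k·t = ln(0.52) - (0.064)·(16) = -0.6539 - 1.0240 = -1.6779
[A] = e^(-1.6779) = 0.1868 M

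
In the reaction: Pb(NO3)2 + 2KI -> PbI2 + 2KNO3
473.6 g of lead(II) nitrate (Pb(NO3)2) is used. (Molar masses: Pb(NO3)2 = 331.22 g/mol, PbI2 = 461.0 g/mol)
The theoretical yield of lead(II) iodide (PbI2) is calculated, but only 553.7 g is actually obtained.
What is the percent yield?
Moles of Pb(NO3)2 = 473.6 g ÷ 331.22 g/mol = 1.42987 mol
Mole ratio: 1 mol PbI2 / 1 mol Pb(NO3)2
Moles of PbI2 = 1.42987 × (1/1) = 1.42987 mol
Theoretical yield = 1.42987 mol × 461.0 g/mol = 659.17 g
Actual yield = 553.7 g
Percent yield = (553.7 / 659.17) × 100% = 84.0%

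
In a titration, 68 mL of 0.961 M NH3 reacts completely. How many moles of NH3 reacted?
Moles = Molarity × Volume (L)
Moles = 0.961 M × 0.068 L = 0.06535 mol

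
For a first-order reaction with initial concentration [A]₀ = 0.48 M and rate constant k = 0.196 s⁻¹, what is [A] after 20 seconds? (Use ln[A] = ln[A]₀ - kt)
0.0095 M

ln[A] = ln[A]₀ - k·t = ln(0.48) - (0.196)·(20) = -0.7340 - 3.9200 = -4.6540
[A] = e^(-4.6540) = 0.0095 M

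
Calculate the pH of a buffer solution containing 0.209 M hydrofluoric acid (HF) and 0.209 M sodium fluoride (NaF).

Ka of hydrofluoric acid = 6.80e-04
pH = 3.17

pKa = -log(6.80e-04) = 3.17. pH = pKa + log([A⁻]/[HA]) = 3.17 + log(0.209/0.209)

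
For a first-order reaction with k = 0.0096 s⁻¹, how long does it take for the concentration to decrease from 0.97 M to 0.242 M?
144.62 s

From ln[A] = ln[A]₀ - k·t: t = ln([A]₀/[A])/k = ln(0.97/0.242)/0.0096 = ln(4.0083)/0.0096 = 1.3884/0.0096 = 144.62 s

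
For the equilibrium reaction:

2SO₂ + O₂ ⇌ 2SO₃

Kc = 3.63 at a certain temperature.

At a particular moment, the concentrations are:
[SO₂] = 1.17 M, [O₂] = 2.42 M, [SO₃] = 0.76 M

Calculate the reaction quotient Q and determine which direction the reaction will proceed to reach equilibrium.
Q = 0.174, Q < K, reaction proceeds forward (toward products)

Q = ([SO₃]^2) / ([SO₂]^2 × [O₂])
  = ((0.76)^2) / ((1.17)^2·(2.42)) = 0.5776/3.3127 = 0.1744
Since Q = 0.1744 < Kc = 3.63, the reaction proceeds forward (toward products) to reach equilibrium.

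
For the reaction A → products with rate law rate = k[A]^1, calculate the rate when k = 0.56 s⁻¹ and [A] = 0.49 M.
0.2744 M/s

rate = k·[A]^1 = 0.56·(0.49)^1 = 0.56·0.49 = 0.2744 M/s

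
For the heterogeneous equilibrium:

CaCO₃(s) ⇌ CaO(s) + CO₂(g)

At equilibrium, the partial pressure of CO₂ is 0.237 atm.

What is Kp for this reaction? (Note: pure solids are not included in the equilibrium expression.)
K_p = 0.237

Solids (CaCO₃, CaO) have activity 1 and are excluded.
Kp = P(CO₂) = 0.237.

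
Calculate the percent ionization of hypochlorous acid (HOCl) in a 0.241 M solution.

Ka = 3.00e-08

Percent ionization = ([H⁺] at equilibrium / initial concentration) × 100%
Percent ionization = 0.0353%

Let x = [H⁺]. Ka = x²/(C - x) ⇒ x² + (3.00e-08)x - (3.00e-08)(0.241) = 0. x = 8.5014e-05. Percent = (8.5014e-05/0.241) × 100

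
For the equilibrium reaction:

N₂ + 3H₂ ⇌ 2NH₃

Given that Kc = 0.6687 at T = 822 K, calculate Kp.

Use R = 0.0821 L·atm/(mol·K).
K_p = 1.47e-04

Δn = (moles gaseous products) − (moles gaseous reactants) = -2
T = 822 K; RT = 0.0821 × 822 = 67.4862
Kp = Kc·(RT)^Δn = 0.6687 × (67.4862)^-2 = 0.6687 × 0.000219569 = 1.47e-04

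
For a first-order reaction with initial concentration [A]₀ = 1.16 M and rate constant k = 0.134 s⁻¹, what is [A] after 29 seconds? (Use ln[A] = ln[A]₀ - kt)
0.0238 M

ln[A] = ln[A]₀ - k·t = ln(1.16) - (0.134)·(29) = 0.1484 - 3.8860 = -3.7376
[A] = e^(-3.7376) = 0.0238 M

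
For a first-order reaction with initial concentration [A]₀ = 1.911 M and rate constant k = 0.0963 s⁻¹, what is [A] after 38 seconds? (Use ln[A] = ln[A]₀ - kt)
0.0492 M

ln[A] = ln[A]₀ - k·t = ln(1.911) - (0.0963)·(38) = 0.6476 - 3.6594 = -3.0118
[A] = e^(-3.0118) = 0.0492 M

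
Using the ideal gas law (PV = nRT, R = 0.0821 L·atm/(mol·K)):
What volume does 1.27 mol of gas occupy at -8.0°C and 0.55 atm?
T = -8.0°C + 273.15 = 265.15 K
V = nRT/P = (1.27 × 0.0821 × 265.15) / 0.55
V = 50.27 L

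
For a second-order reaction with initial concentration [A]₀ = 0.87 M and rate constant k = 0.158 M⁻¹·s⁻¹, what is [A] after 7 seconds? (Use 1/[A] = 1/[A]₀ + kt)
0.4434 M

1/[A] = 1/[A]₀ + k·t = 1/0.87 + (0.158)·(7) = 1.1494 + 1.1060 = 2.2554
[A] = 1/2.2554 = 0.4434 M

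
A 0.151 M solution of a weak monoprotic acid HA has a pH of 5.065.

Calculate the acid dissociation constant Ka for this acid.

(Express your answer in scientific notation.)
K_a = 4.91e-10

[H⁺] = 10^(−pH) = 10^(−5.065) = 8.610e-06 M. For HA ⇌ H⁺ + A⁻, Ka = x²/(C − x) = (8.610e-06)²/(0.151 − 8.610e-06) = 4.91e-10.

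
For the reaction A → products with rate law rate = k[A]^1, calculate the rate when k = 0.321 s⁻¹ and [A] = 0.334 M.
0.1072 M/s

rate = k·[A]^1 = 0.321·(0.334)^1 = 0.321·0.334 = 0.1072 M/s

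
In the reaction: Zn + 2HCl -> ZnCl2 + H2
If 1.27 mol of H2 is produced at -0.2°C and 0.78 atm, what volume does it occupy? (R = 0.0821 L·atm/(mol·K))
T = -0.2°C + 273.15 = 272.95 K
V = nRT/P = (1.27 × 0.0821 × 272.95) / 0.78
V = 36.49 L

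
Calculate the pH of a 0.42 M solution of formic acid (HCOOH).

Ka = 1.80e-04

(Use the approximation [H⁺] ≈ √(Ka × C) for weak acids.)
pH = 2.06

[H⁺] = √(Ka × C) = √(1.80e-04 × 0.42) = 8.6948e-03. pH = -log(8.6948e-03)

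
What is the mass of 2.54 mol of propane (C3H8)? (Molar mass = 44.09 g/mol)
Mass = 2.54 mol × 44.09 g/mol = 112 g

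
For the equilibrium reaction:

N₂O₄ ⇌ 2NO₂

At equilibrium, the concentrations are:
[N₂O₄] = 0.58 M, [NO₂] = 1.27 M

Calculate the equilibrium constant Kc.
K_c = 2.7809

Kc = ([NO₂]^2) / ([N₂O₄])
   = ((1.27)^2) / ((0.58))
   = 1.6129 / 0.58 = 2.7809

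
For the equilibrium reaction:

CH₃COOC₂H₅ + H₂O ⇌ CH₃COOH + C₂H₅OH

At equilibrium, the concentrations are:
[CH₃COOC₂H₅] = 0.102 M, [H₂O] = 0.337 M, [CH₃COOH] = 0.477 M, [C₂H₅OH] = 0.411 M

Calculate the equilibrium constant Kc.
K_c = 5.7034

Kc = ([CH₃COOH] × [C₂H₅OH]) / ([CH₃COOC₂H₅] × [H₂O])
   = ((0.477)·(0.411)) / ((0.102)·(0.337))
   = 0.19605 / 0.034374 = 5.7034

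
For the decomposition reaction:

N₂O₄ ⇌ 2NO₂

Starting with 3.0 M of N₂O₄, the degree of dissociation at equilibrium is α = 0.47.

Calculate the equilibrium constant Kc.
K_c = 5.0015

x = α·[A]₀ = 0.47 × 3.0 = 1.41 M dissociated.
At eq: [N₂O₄] = 3.0 − 1.41 = 1.59 M; [NO₂] = 2x = 2.82 M.
Kc = [NO₂]²/[N₂O₄] = (2.82)²/1.59 = 5.002.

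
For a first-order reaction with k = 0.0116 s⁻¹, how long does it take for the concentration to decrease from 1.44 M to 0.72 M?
59.75 s

From ln[A] = ln[A]₀ - k·t: t = ln([A]₀/[A])/k = ln(1.44/0.72)/0.0116 = ln(2.0000)/0.0116 = 0.6931/0.0116 = 59.75 s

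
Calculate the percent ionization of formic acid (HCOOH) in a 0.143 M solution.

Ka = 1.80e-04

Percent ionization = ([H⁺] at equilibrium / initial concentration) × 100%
Percent ionization = 3.49%

Let x = [H⁺]. Ka = x²/(C - x) ⇒ x² + (1.80e-04)x - (1.80e-04)(0.143) = 0. x = 4.9843e-03. Percent = (4.9843e-03/0.143) × 100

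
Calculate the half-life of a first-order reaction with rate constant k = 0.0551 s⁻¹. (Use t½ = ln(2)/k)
12.58 s

t½ = ln(2)/k = 0.6931/0.0551 = 12.58 s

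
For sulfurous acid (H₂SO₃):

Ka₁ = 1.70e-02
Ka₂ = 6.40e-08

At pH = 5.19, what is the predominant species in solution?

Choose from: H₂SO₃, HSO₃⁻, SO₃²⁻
HSO₃⁻

pKa1 = 1.77, pKa2 = 7.19. Each pKa is the crossover between adjacent species; pH = 5.19 lies in the region where HSO₃⁻ predominates.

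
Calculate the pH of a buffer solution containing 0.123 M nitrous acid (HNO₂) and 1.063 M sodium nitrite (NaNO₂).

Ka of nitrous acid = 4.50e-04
pH = 4.28

pKa = -log(4.50e-04) = 3.35. pH = pKa + log([A⁻]/[HA]) = 3.35 + log(1.063/0.123)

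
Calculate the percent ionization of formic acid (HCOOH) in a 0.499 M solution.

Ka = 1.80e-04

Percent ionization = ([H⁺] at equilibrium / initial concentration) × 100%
Percent ionization = 1.88%

Let x = [H⁺]. Ka = x²/(C - x) ⇒ x² + (1.80e-04)x - (1.80e-04)(0.499) = 0. x = 9.3878e-03. Percent = (9.3878e-03/0.499) × 100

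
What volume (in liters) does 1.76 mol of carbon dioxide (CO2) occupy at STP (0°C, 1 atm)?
At STP, 1 mol of gas occupies 22.4 L
Volume = 1.76 mol × 22.4 L/mol = 39.42 L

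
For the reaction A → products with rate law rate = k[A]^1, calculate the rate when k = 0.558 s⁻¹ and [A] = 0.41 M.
0.2288 M/s

rate = k·[A]^1 = 0.558·(0.41)^1 = 0.558·0.41 = 0.2288 M/s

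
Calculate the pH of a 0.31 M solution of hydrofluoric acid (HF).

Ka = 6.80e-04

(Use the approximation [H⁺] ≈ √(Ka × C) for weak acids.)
pH = 1.84

[H⁺] = √(Ka × C) = √(6.80e-04 × 0.31) = 1.4519e-02. pH = -log(1.4519e-02)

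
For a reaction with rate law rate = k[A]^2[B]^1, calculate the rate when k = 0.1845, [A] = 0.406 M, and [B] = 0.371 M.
0.01128 M/s

rate = k·[A]^2·[B]^1 = 0.1845·(0.406)^2·(0.371)^1 = 0.1845·0.164836·0.371 = 0.01128 M/s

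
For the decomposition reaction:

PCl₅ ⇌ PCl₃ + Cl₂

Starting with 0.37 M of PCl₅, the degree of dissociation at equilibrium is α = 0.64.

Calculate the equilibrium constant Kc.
K_c = 0.4210

x = α·[A]₀ = 0.64 × 0.37 = 0.2368 M dissociated.
At eq: [PCl₅] = 0.37 − 0.2368 = 0.1332 M; [PCl₃] = [Cl₂] = x = 0.2368 M.
Kc = [PCl₃][Cl₂]/[PCl₅] = (0.2368)²/0.1332 = 0.421.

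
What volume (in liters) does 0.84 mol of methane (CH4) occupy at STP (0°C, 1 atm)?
At STP, 1 mol of gas occupies 22.4 L
Volume = 0.84 mol × 22.4 L/mol = 18.82 L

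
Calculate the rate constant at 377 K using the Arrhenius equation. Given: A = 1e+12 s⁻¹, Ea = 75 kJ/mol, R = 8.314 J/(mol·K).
4.06e+01 s⁻¹

k = A·exp(-Ea/(R·T)) = 1e+12·exp(-75000/(8.314·377)) = 1e+12·exp(-23.9282) = 1e+12·4.0562e-11 = 4.06e+01 s⁻¹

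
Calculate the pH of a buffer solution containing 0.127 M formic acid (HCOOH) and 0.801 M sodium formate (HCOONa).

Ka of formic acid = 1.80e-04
pH = 4.54

pKa = -log(1.80e-04) = 3.74. pH = pKa + log([A⁻]/[HA]) = 3.74 + log(0.801/0.127)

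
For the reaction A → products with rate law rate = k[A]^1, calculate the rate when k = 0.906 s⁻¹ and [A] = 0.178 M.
0.1613 M/s

rate = k·[A]^1 = 0.906·(0.178)^1 = 0.906·0.178 = 0.1613 M/s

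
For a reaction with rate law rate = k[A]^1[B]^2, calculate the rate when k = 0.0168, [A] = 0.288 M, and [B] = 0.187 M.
0.0001692 M/s

rate = k·[A]^1·[B]^2 = 0.0168·(0.288)^1·(0.187)^2 = 0.0168·0.288·0.034969 = 0.0001692 M/s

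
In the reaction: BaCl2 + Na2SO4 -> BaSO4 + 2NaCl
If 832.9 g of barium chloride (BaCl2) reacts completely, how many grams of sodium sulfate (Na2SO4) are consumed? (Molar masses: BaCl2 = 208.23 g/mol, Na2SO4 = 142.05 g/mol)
Moles of BaCl2 = 832.9 g ÷ 208.23 g/mol = 3.9999 mol
Mole ratio: 1 mol Na2SO4 / 1 mol BaCl2
Moles of Na2SO4 = 3.9999 × (1/1) = 3.9999 mol
Mass of Na2SO4 = 3.9999 mol × 142.05 g/mol = 568.2 g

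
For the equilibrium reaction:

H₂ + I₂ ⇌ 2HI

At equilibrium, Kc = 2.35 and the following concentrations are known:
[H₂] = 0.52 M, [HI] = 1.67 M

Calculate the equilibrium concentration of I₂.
[I₂] = 2.2822 M

Kc = ([HI]^2) / ([H₂] × [I₂]) = 2.35
[I₂]^1 = (product terms)/(Kc · other reactant terms) = 2.7889 / (2.35 · 0.52) = 2.2822
[I₂] = 2.2822 M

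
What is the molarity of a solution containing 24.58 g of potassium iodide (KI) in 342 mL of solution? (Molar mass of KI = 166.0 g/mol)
Moles of KI = 24.58 g ÷ 166.0 g/mol = 0.148072 mol
Volume = 342 mL = 0.342 L
Molarity = 0.148072 mol ÷ 0.342 L = 0.433 M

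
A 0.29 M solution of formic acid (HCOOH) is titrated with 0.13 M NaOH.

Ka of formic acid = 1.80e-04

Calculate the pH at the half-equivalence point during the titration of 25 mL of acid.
pH = pKa = 3.74

At the half-equivalence point, [HA] = [A⁻], so by Henderson–Hasselbalch pH = pKa + log(1) = pKa.
pKa = −log(1.80e-04) = 3.74.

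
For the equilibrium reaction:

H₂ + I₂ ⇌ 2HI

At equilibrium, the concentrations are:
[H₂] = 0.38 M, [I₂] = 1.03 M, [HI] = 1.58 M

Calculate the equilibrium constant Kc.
K_c = 6.3781

Kc = ([HI]^2) / ([H₂] × [I₂])
   = ((1.58)^2) / ((0.38)·(1.03))
   = 2.4964 / 0.3914 = 6.3781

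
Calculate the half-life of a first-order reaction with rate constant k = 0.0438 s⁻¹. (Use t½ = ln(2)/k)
15.83 s

t½ = ln(2)/k = 0.6931/0.0438 = 15.83 s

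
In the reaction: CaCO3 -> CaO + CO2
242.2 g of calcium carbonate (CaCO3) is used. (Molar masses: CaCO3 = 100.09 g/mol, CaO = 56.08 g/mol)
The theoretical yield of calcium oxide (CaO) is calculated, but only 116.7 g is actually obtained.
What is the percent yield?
Moles of CaCO3 = 242.2 g ÷ 100.09 g/mol = 2.41982 mol
Mole ratio: 1 mol CaO / 1 mol CaCO3
Moles of CaO = 2.41982 × (1/1) = 2.41982 mol
Theoretical yield = 2.41982 mol × 56.08 g/mol = 135.7 g
Actual yield = 116.7 g
Percent yield = (116.7 / 135.7) × 100% = 86.0%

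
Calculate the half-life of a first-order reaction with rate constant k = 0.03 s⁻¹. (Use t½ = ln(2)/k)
23.10 s

t½ = ln(2)/k = 0.6931/0.03 = 23.10 s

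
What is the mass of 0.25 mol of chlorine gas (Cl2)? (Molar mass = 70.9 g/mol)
Mass = 0.25 mol × 70.9 g/mol = 17.73 g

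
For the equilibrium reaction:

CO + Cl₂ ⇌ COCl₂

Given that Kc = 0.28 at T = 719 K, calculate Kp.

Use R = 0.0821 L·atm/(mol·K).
K_p = 0.0047

Δn = (moles gaseous products) − (moles gaseous reactants) = -1
T = 719 K; RT = 0.0821 × 719 = 59.0299
Kp = Kc·(RT)^Δn = 0.28 × (59.0299)^-1 = 0.28 × 0.0169406 = 0.0047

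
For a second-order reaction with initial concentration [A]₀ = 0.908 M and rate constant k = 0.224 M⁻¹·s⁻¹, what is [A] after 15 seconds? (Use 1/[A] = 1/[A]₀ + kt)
0.2241 M

1/[A] = 1/[A]₀ + k·t = 1/0.908 + (0.224)·(15) = 1.1013 + 3.3600 = 4.4613
[A] = 1/4.4613 = 0.2241 M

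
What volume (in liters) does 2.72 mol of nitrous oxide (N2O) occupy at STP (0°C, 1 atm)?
At STP, 1 mol of gas occupies 22.4 L
Volume = 2.72 mol × 22.4 L/mol = 60.93 L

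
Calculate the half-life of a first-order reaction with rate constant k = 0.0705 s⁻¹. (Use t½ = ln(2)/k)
9.83 s

t½ = ln(2)/k = 0.6931/0.0705 = 9.83 s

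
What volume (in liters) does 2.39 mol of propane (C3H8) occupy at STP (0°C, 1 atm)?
At STP, 1 mol of gas occupies 22.4 L
Volume = 2.39 mol × 22.4 L/mol = 53.54 L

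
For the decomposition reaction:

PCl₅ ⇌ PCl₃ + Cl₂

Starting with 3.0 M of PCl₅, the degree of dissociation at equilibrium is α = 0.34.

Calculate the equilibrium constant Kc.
K_c = 0.5255

x = α·[A]₀ = 0.34 × 3.0 = 1.02 M dissociated.
At eq: [PCl₅] = 3.0 − 1.02 = 1.98 M; [PCl₃] = [Cl₂] = x = 1.02 M.
Kc = [PCl₃][Cl₂]/[PCl₅] = (1.02)²/1.98 = 0.5255.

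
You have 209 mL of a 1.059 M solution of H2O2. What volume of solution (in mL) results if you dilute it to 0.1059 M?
Using M₁V₁ = M₂V₂:
1.059 × 209 = 0.1059 × V₂
V₂ = (1.059 × 209) / 0.1059 = 2090 mL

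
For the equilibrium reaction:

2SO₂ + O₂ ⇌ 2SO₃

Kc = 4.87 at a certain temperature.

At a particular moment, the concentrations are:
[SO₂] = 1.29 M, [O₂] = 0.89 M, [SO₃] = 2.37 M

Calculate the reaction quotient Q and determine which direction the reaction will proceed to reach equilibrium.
Q = 3.793, Q < K, reaction proceeds forward (toward products)

Q = ([SO₃]^2) / ([SO₂]^2 × [O₂])
  = ((2.37)^2) / ((1.29)^2·(0.89)) = 5.6169/1.481 = 3.793
Since Q = 3.793 < Kc = 4.87, the reaction proceeds forward (toward products) to reach equilibrium.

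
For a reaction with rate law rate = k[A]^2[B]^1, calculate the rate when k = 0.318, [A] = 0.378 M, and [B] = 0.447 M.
0.02031 M/s

rate = k·[A]^2·[B]^1 = 0.318·(0.378)^2·(0.447)^1 = 0.318·0.142884·0.447 = 0.02031 M/s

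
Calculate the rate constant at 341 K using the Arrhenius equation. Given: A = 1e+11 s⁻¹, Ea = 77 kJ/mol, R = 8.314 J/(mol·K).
1.60e-01 s⁻¹

k = A·exp(-Ea/(R·T)) = 1e+11·exp(-77000/(8.314·341)) = 1e+11·exp(-27.1598) = 1e+11·1.6020e-12 = 1.60e-01 s⁻¹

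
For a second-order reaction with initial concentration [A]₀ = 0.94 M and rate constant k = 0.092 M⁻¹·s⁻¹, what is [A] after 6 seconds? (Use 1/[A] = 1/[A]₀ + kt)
0.6189 M

1/[A] = 1/[A]₀ + k·t = 1/0.94 + (0.092)·(6) = 1.0638 + 0.5520 = 1.6158
[A] = 1/1.6158 = 0.6189 M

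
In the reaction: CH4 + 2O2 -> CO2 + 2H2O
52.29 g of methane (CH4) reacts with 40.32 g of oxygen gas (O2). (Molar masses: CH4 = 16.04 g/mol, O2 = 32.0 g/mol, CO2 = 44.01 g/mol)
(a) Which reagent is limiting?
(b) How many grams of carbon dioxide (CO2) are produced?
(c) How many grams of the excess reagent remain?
(a) O2, (b) 27.73 g, (c) 42.18 g

Moles of CH4 = 52.29 g ÷ 16.04 g/mol = 3.25998 mol
Moles of O2 = 40.32 g ÷ 32.0 g/mol = 1.26 mol
Moles ÷ coefficient: CH4: 3.25998/1 = 3.26, O2: 1.26/2 = 0.63
(a) O2 has the smaller value, so O2 is the limiting reagent.
(b) Moles of CO2 = 1.26 mol O2 × (1/2) = 0.63 mol; mass = 0.63 mol × 44.01 g/mol = 27.73 g
(c) CH4 consumed = 1.26 × (1/2) = 0.63 mol; remaining = 3.25998 − 0.63 = 2.62998 mol; mass = 2.62998 mol × 16.04 g/mol = 42.18 g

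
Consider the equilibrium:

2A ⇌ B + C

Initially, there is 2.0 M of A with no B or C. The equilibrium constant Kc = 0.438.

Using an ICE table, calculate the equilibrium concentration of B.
[B] = 0.570 M

ICE: [A] = 2.0 − 2x, [B] = [C] = x.
Kc = x²/(2.0 − 2x)² = 0.438 ⇒ √Kc = x/(2.0 − 2x).
x = √0.438·2.0/(1 + 2√0.438) = 0.66182·2.0/2.3236 = 0.56964.
[B] = x = 0.570 M.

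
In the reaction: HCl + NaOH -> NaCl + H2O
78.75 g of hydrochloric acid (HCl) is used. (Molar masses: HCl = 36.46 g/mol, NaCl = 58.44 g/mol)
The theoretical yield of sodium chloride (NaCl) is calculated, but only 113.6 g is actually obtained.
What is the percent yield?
Moles of HCl = 78.75 g ÷ 36.46 g/mol = 2.1599 mol
Mole ratio: 1 mol NaCl / 1 mol HCl
Moles of NaCl = 2.1599 × (1/1) = 2.1599 mol
Theoretical yield = 2.1599 mol × 58.44 g/mol = 126.22 g
Actual yield = 113.6 g
Percent yield = (113.6 / 126.22) × 100% = 90.0%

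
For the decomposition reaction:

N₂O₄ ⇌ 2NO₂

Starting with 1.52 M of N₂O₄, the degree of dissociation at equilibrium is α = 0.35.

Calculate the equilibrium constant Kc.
K_c = 1.1458

x = α·[A]₀ = 0.35 × 1.52 = 0.532 M dissociated.
At eq: [N₂O₄] = 1.52 − 0.532 = 0.988 M; [NO₂] = 2x = 1.064 M.
Kc = [NO₂]²/[N₂O₄] = (1.064)²/0.988 = 1.146.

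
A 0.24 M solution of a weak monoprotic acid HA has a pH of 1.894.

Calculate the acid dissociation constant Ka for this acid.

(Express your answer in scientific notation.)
K_a = 7.17e-04

[H⁺] = 10^(−pH) = 10^(−1.894) = 1.276e-02 M. For HA ⇌ H⁺ + A⁻, Ka = x²/(C − x) = (1.276e-02)²/(0.24 − 1.276e-02) = 7.17e-04.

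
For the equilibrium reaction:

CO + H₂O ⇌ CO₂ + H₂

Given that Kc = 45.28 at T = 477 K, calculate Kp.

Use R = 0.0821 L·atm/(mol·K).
K_p = 45.2800

Δn = (moles gaseous products) − (moles gaseous reactants) = 0
T = 477 K; RT = 0.0821 × 477 = 39.1617
Kp = Kc·(RT)^Δn = 45.28 × (39.1617)^0 = 45.28 × 1 = 45.2800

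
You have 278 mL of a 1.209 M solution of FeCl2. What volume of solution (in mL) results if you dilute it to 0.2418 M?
Using M₁V₁ = M₂V₂:
1.209 × 278 = 0.2418 × V₂
V₂ = (1.209 × 278) / 0.2418 = 1390 mL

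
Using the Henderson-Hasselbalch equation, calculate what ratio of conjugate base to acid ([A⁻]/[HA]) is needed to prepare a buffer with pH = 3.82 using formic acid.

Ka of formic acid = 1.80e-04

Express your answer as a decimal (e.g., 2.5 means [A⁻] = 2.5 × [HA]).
[A⁻]/[HA] = 1.189

pKa = −log(1.80e-04) = 3.7447. pH = pKa + log([A⁻]/[HA]). 3.82 = 3.7447 + log(ratio). log(ratio) = 3.82 − 3.7447 = 0.0753. ratio = 10^(0.0753) = 1.189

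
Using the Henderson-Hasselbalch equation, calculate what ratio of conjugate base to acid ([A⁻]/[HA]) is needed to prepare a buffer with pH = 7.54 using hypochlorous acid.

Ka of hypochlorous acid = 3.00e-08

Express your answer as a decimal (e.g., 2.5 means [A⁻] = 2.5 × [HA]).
[A⁻]/[HA] = 1.040

pKa = −log(3.00e-08) = 7.5229. pH = pKa + log([A⁻]/[HA]). 7.54 = 7.5229 + log(ratio). log(ratio) = 7.54 − 7.5229 = 0.0171. ratio = 10^(0.0171) = 1.040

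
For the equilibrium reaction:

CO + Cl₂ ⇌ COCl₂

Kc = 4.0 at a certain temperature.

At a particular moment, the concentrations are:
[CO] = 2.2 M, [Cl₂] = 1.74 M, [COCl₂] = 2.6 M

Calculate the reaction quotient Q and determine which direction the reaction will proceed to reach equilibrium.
Q = 0.679, Q < K, reaction proceeds forward (toward products)

Q = ([COCl₂]) / ([CO] × [Cl₂])
  = ((2.6)) / ((2.2)·(1.74)) = 2.6/3.828 = 0.6792
Since Q = 0.6792 < Kc = 4.0, the reaction proceeds forward (toward products) to reach equilibrium.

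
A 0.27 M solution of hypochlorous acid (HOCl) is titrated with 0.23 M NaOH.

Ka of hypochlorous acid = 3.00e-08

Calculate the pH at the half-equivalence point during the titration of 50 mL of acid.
pH = pKa = 7.52

At the half-equivalence point, [HA] = [A⁻], so by Henderson–Hasselbalch pH = pKa + log(1) = pKa.
pKa = −log(3.00e-08) = 7.52.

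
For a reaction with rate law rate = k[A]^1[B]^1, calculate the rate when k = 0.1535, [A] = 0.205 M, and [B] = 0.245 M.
0.00771 M/s

rate = k·[A]^1·[B]^1 = 0.1535·(0.205)^1·(0.245)^1 = 0.1535·0.205·0.245 = 0.00771 M/s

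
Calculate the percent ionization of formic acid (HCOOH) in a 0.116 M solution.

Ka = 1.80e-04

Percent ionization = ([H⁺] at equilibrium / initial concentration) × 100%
Percent ionization = 3.86%

Let x = [H⁺]. Ka = x²/(C - x) ⇒ x² + (1.80e-04)x - (1.80e-04)(0.116) = 0. x = 4.4804e-03. Percent = (4.4804e-03/0.116) × 100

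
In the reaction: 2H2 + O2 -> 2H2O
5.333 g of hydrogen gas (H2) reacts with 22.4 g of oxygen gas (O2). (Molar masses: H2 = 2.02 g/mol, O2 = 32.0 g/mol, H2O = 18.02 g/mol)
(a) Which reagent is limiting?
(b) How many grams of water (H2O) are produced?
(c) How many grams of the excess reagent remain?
(a) O2, (b) 25.23 g, (c) 2.505 g

Moles of H2 = 5.333 g ÷ 2.02 g/mol = 2.6401 mol
Moles of O2 = 22.4 g ÷ 32.0 g/mol = 0.7 mol
Moles ÷ coefficient: H2: 2.6401/2 = 1.32, O2: 0.7/1 = 0.7
(a) O2 has the smaller value, so O2 is the limiting reagent.
(b) Moles of H2O = 0.7 mol O2 × (2/1) = 1.4 mol; mass = 1.4 mol × 18.02 g/mol = 25.23 g
(c) H2 consumed = 0.7 × (2/1) = 1.4 mol; remaining = 2.6401 − 1.4 = 1.2401 mol; mass = 1.2401 mol × 2.02 g/mol = 2.505 g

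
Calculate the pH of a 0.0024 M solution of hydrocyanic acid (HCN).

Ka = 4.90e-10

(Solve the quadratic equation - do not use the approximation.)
pH = 5.96

x² + Ka×x - Ka×C = 0. Using quadratic formula: [H⁺] = 1.0842e-06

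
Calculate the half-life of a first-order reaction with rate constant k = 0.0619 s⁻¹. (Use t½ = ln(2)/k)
11.20 s

t½ = ln(2)/k = 0.6931/0.0619 = 11.20 s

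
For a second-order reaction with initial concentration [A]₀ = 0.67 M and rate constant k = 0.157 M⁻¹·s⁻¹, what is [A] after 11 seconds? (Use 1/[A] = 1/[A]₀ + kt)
0.3106 M

1/[A] = 1/[A]₀ + k·t = 1/0.67 + (0.157)·(11) = 1.4925 + 1.7270 = 3.2195
[A] = 1/3.2195 = 0.3106 M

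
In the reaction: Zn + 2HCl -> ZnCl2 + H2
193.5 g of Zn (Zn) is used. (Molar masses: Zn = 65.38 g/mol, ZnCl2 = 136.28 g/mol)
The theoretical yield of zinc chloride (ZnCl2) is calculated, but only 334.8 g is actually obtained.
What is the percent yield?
Moles of Zn = 193.5 g ÷ 65.38 g/mol = 2.95962 mol
Mole ratio: 1 mol ZnCl2 / 1 mol Zn
Moles of ZnCl2 = 2.95962 × (1/1) = 2.95962 mol
Theoretical yield = 2.95962 mol × 136.28 g/mol = 403.34 g
Actual yield = 334.8 g
Percent yield = (334.8 / 403.34) × 100% = 83.0%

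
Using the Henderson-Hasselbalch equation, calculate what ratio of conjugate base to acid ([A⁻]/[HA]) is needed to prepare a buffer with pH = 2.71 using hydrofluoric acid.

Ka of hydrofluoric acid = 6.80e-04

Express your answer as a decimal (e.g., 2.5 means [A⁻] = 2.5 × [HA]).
[A⁻]/[HA] = 0.349

pKa = −log(6.80e-04) = 3.1675. pH = pKa + log([A⁻]/[HA]). 2.71 = 3.1675 + log(ratio). log(ratio) = 2.71 − 3.1675 = -0.4575. ratio = 10^(-0.4575) = 0.349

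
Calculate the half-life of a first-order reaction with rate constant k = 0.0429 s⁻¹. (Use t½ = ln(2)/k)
16.16 s

t½ = ln(2)/k = 0.6931/0.0429 = 16.16 s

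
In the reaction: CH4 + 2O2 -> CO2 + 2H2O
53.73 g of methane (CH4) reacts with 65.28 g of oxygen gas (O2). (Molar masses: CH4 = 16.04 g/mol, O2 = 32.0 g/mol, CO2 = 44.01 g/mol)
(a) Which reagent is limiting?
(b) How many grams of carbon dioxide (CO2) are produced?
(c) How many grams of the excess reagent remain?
(a) O2, (b) 44.89 g, (c) 37.37 g

Moles of CH4 = 53.73 g ÷ 16.04 g/mol = 3.34975 mol
Moles of O2 = 65.28 g ÷ 32.0 g/mol = 2.04 mol
Moles ÷ coefficient: CH4: 3.34975/1 = 3.35, O2: 2.04/2 = 1.02
(a) O2 has the smaller value, so O2 is the limiting reagent.
(b) Moles of CO2 = 2.04 mol O2 × (1/2) = 1.02 mol; mass = 1.02 mol × 44.01 g/mol = 44.89 g
(c) CH4 consumed = 2.04 × (1/2) = 1.02 mol; remaining = 3.34975 − 1.02 = 2.32975 mol; mass = 2.32975 mol × 16.04 g/mol = 37.37 g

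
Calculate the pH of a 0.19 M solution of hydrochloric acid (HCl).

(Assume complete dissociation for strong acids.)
pH = 0.72

[H⁺] = 0.19 M for strong acid. pH = -log[H⁺] = -log(0.19)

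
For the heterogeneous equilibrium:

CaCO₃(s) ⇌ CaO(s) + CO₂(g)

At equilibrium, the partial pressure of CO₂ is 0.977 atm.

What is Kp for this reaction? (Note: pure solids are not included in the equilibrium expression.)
K_p = 0.977

Solids (CaCO₃, CaO) have activity 1 and are excluded.
Kp = P(CO₂) = 0.977.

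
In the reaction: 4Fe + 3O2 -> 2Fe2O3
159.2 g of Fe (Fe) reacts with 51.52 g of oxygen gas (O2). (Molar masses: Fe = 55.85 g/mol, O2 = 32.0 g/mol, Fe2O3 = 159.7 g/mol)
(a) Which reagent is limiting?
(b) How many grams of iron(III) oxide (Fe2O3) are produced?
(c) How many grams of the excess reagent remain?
(a) O2, (b) 171.4 g, (c) 39.31 g

Moles of Fe = 159.2 g ÷ 55.85 g/mol = 2.85049 mol
Moles of O2 = 51.52 g ÷ 32.0 g/mol = 1.61 mol
Moles ÷ coefficient: Fe: 2.85049/4 = 0.7126, O2: 1.61/3 = 0.5367
(a) O2 has the smaller value, so O2 is the limiting reagent.
(b) Moles of Fe2O3 = 1.61 mol O2 × (2/3) = 1.07333 mol; mass = 1.07333 mol × 159.7 g/mol = 171.4 g
(c) Fe consumed = 1.61 × (4/3) = 2.14667 mol; remaining = 2.85049 − 2.14667 = 0.703826 mol; mass = 0.703826 mol × 55.85 g/mol = 39.31 g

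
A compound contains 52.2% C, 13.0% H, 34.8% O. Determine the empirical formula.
Moles of C = 52.2 g / 12.01 g/mol = 4.346 mol
Moles of H = 13.0 g / 1.008 g/mol = 12.897 mol
Moles of O = 34.8 g / 16.0 g/mol = 2.175 mol

Smallest moles = 2.175
Divide all by smallest:
C: 4.346 / 2.175 = 2.00
H: 12.897 / 2.175 = 5.93
O: 2.175 / 2.175 = 1.00

Empirical formula: C2H6O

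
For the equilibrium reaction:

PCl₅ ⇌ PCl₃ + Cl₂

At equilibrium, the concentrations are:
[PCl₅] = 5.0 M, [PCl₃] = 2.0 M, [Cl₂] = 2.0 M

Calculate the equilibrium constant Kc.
K_c = 0.8000

Kc = ([PCl₃] × [Cl₂]) / ([PCl₅])
   = ((2.0)·(2.0)) / ((5.0))
   = 4 / 5 = 0.8000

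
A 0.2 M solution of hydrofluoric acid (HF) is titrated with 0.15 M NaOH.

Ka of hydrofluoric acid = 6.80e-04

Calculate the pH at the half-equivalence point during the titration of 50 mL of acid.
pH = pKa = 3.17

At the half-equivalence point, [HA] = [A⁻], so by Henderson–Hasselbalch pH = pKa + log(1) = pKa.
pKa = −log(6.80e-04) = 3.17.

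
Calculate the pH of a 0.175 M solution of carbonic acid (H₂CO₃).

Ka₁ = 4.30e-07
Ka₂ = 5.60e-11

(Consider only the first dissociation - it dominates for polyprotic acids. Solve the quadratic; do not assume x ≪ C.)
pH = 3.56

x² + Ka₁·x − Ka₁·C = 0 with Ka₁ = 4.30e-07, C = 0.175.
x = (−Ka₁ + √(Ka₁² + 4·Ka₁·C))/2 = 2.7410e-04 M, so pH = 3.56.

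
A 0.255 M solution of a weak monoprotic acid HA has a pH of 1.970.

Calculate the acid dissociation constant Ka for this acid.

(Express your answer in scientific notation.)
K_a = 4.70e-04

[H⁺] = 10^(−pH) = 10^(−1.970) = 1.072e-02 M. For HA ⇌ H⁺ + A⁻, Ka = x²/(C − x) = (1.072e-02)²/(0.255 − 1.072e-02) = 4.70e-04.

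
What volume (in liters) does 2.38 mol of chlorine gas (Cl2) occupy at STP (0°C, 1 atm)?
At STP, 1 mol of gas occupies 22.4 L
Volume = 2.38 mol × 22.4 L/mol = 53.31 L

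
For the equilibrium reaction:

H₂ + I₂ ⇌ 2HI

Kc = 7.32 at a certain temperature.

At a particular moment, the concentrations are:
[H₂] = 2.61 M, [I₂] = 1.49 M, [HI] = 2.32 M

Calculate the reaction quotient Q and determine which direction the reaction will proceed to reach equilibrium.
Q = 1.384, Q < K, reaction proceeds forward (toward products)

Q = ([HI]^2) / ([H₂] × [I₂])
  = ((2.32)^2) / ((2.61)·(1.49)) = 5.3824/3.8889 = 1.384
Since Q = 1.384 < Kc = 7.32, the reaction proceeds forward (toward products) to reach equilibrium.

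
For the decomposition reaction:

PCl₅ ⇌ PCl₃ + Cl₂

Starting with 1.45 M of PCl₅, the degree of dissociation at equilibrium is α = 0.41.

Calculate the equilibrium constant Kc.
K_c = 0.4131

x = α·[A]₀ = 0.41 × 1.45 = 0.5945 M dissociated.
At eq: [PCl₅] = 1.45 − 0.5945 = 0.8555 M; [PCl₃] = [Cl₂] = x = 0.5945 M.
Kc = [PCl₃][Cl₂]/[PCl₅] = (0.5945)²/0.8555 = 0.4131.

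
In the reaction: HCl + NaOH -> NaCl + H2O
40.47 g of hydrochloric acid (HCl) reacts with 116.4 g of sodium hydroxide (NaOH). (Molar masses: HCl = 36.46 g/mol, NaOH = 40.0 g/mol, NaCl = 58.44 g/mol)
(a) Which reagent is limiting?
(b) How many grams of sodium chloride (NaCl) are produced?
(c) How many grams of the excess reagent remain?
(a) HCl, (b) 64.87 g, (c) 72 g

Moles of HCl = 40.47 g ÷ 36.46 g/mol = 1.10998 mol
Moles of NaOH = 116.4 g ÷ 40.0 g/mol = 2.91 mol
Moles ÷ coefficient: HCl: 1.10998/1 = 1.11, NaOH: 2.91/1 = 2.91
(a) HCl has the smaller value, so HCl is the limiting reagent.
(b) Moles of NaCl = 1.10998 mol HCl × (1/1) = 1.10998 mol; mass = 1.10998 mol × 58.44 g/mol = 64.87 g
(c) NaOH consumed = 1.10998 × (1/1) = 1.10998 mol; remaining = 2.91 − 1.10998 = 1.80002 mol; mass = 1.80002 mol × 40.0 g/mol = 72 g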